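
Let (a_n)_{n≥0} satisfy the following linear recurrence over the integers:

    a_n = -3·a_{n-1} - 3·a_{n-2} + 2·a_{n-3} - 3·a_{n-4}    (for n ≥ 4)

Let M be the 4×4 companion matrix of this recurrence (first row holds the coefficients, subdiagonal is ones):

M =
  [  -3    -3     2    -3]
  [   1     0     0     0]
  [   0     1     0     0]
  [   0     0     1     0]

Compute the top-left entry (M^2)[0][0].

(M^2)[0][0] is the top entry after applying M 2 times to the unit state (1, 0, 0, 0). Equivalently it is h_{5} for the auxiliary sequence (h_n) obeying the same recurrence with h_3 = 1 and h_i = 0 for 0 ≤ i < 3:
h_4 = -3·1 + -3·0 + 2·0 + -3·0 = -3
h_5 = -3·-3 + -3·1 + 2·0 + -3·0 = 6

6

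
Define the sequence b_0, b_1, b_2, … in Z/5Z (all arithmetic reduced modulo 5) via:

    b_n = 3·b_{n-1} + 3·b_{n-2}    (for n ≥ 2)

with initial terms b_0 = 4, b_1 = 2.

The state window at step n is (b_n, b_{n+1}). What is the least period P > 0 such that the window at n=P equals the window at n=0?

n=0: window = (4, 2)
n=1: window = (2, 3)
n=2: window = (3, 0)
n=3: window = (0, 4)
n=4: window = (4, 2)
window at n=4 equals window at n=0 → period = 4

4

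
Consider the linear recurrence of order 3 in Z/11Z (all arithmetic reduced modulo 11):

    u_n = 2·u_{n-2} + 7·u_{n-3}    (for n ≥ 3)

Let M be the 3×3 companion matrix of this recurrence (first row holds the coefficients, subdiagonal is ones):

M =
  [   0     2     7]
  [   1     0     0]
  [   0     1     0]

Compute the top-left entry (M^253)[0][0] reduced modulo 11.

5

(M^253)[0][0] is the top entry after applying M 253 times to the unit state (1, 0, 0). Equivalently it is h_{255} for the auxiliary sequence (h_n) obeying the same recurrence with h_2 = 1 and h_i = 0 for 0 ≤ i < 2:
h_3 = 0·1 + 2·0 + 7·0 = 0
h_4 = 0·0 + 2·1 + 7·0 = 2
h_5 = 0·2 + 2·0 + 7·1 = 7
h_6 = 0·7 + 2·2 + 7·0 = 4
h_7 = 0·4 + 2·7 + 7·2 = 6
h_8 = 0·6 + 2·4 + 7·7 = 2
h_9 = 0·2 + 2·6 + 7·4 = 7
h_10 = 0·7 + 2·2 + 7·6 = 2
h_11 = 0·2 + 2·7 + 7·2 = 6
h_12 = 0·6 + 2·2 + 7·7 = 9
h_13 = 0·9 + 2·6 + 7·2 = 4
h_14 = 0·4 + 2·9 + 7·6 = 5
h_15 = 0·5 + 2·4 + 7·9 = 5
h_16 = 0·5 + 2·5 + 7·4 = 5
h_17 = 0·5 + 2·5 + 7·5 = 1
h_18 = 0·1 + 2·5 + 7·5 = 1
h_19 = 0·1 + 2·1 + 7·5 = 4
h_20 = 0·4 + 2·1 + 7·1 = 9
h_21 = 0·9 + 2·4 + 7·1 = 4
h_22 = 0·4 + 2·9 + 7·4 = 2
h_23 = 0·2 + 2·4 + 7·9 = 5
h_24 = 0·5 + 2·2 + 7·4 = 10
h_25 = 0·10 + 2·5 + 7·2 = 2
h_26 = 0·2 + 2·10 + 7·5 = 0
h_27 = 0·0 + 2·2 + 7·10 = 8
h_28 = 0·8 + 2·0 + 7·2 = 3
h_29 = 0·3 + 2·8 + 7·0 = 5
h_30 = 0·5 + 2·3 + 7·8 = 7
h_31 = 0·7 + 2·5 + 7·3 = 9
h_32 = 0·9 + 2·7 + 7·5 = 5
h_33 = 0·5 + 2·9 + 7·7 = 1
h_34 = 0·1 + 2·5 + 7·9 = 7
h_35 = 0·7 + 2·1 + 7·5 = 4
h_36 = 0·4 + 2·7 + 7·1 = 10
h_37 = 0·10 + 2·4 + 7·7 = 2
h_38 = 0·2 + 2·10 + 7·4 = 4
h_39 = 0·4 + 2·2 + 7·10 = 8
h_40 = 0·8 + 2·4 + 7·2 = 0
h_41 = 0·0 + 2·8 + 7·4 = 0
h_42 = 0·0 + 2·0 + 7·8 = 1
(h_40, h_41, h_42) = (0, 0, 1) = (h_0, h_1, h_2), so the sequence has period 40.
255 ≡ 15 (mod 40), hence h_255 = h_15 = 5.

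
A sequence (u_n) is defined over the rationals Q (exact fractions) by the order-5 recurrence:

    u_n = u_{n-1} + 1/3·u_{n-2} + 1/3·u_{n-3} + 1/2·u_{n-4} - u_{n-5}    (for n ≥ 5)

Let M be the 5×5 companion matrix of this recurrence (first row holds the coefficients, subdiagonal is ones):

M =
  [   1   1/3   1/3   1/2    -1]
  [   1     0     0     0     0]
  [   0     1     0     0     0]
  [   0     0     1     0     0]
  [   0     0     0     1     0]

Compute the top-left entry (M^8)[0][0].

(M^8)[0][0] is the top entry after applying M 8 times to the unit state (1, 0, 0, 0, 0). Equivalently it is h_{12} for the auxiliary sequence (h_n) obeying the same recurrence with h_4 = 1 and h_i = 0 for 0 ≤ i < 4:
h_5 = 1·1 + 1/3·0 + 1/3·0 + 1/2·0 + -1·0 = 1
h_6 = 1·1 + 1/3·1 + 1/3·0 + 1/2·0 + -1·0 = 4/3
h_7 = 1·4/3 + 1/3·1 + 1/3·1 + 1/2·0 + -1·0 = 2
h_8 = 1·2 + 1/3·4/3 + 1/3·1 + 1/2·1 + -1·0 = 59/18
h_9 = 1·59/18 + 1/3·2 + 1/3·4/3 + 1/2·1 + -1·1 = 35/9
h_10 = 1·35/9 + 1/3·59/18 + 1/3·2 + 1/2·4/3 + -1·1 = 287/54
h_11 = 1·287/54 + 1/3·35/9 + 1/3·59/18 + 1/2·2 + -1·4/3 = 199/27
h_12 = 1·199/27 + 1/3·287/54 + 1/3·35/9 + 1/2·59/18 + -1·2 = 3265/324

3265/324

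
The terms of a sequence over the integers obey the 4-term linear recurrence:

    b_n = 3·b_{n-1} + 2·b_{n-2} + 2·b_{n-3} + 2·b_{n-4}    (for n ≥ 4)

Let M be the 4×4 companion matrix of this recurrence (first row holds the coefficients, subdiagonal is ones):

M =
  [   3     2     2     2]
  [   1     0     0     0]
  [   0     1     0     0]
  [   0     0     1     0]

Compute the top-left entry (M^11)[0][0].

(M^11)[0][0] is the top entry after applying M 11 times to the unit state (1, 0, 0, 0). Equivalently it is h_{14} for the auxiliary sequence (h_n) obeying the same recurrence with h_3 = 1 and h_i = 0 for 0 ≤ i < 3:
h_4 = 3·1 + 2·0 + 2·0 + 2·0 = 3
h_5 = 3·3 + 2·1 + 2·0 + 2·0 = 11
h_6 = 3·11 + 2·3 + 2·1 + 2·0 = 41
h_7 = 3·41 + 2·11 + 2·3 + 2·1 = 153
h_8 = 3·153 + 2·41 + 2·11 + 2·3 = 569
h_9 = 3·569 + 2·153 + 2·41 + 2·11 = 2117
h_10 = 3·2117 + 2·569 + 2·153 + 2·41 = 7877
h_11 = 3·7877 + 2·2117 + 2·569 + 2·153 = 29309
h_12 = 3·29309 + 2·7877 + 2·2117 + 2·569 = 109053
h_13 = 3·109053 + 2·29309 + 2·7877 + 2·2117 = 405765
h_14 = 3·405765 + 2·109053 + 2·29309 + 2·7877 = 1509773

1509773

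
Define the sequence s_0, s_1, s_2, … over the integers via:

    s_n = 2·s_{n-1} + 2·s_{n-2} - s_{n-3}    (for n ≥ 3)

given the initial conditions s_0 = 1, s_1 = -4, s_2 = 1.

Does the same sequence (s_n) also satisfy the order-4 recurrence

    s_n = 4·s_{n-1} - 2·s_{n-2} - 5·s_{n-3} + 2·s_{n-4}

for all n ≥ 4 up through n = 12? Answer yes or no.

Terms s_0..s_12: 1, -4, 1, -7, -8, -31, -71, -196, -503, -1327, -3464, -9079, -23759
n=4: candidate gives -8, actual s_4 = -8 ✓
n=5: candidate gives -31, actual s_5 = -31 ✓
n=6: candidate gives -71, actual s_6 = -71 ✓
n=7: candidate gives -196, actual s_7 = -196 ✓
n=8: candidate gives -503, actual s_8 = -503 ✓
n=9: candidate gives -1327, actual s_9 = -1327 ✓
n=10: candidate gives -3464, actual s_10 = -3464 ✓
n=11: candidate gives -9079, actual s_11 = -9079 ✓
n=12: candidate gives -23759, actual s_12 = -23759 ✓

yes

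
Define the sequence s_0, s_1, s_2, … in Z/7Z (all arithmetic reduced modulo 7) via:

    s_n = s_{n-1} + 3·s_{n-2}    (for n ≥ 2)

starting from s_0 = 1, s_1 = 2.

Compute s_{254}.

2

s_2 = 1·2 + 3·1 = 5
s_3 = 1·5 + 3·2 = 4
s_4 = 1·4 + 3·5 = 5
s_5 = 1·5 + 3·4 = 3
s_6 = 1·3 + 3·5 = 4
s_7 = 1·4 + 3·3 = 6
s_8 = 1·6 + 3·4 = 4
s_9 = 1·4 + 3·6 = 1
s_10 = 1·1 + 3·4 = 6
s_11 = 1·6 + 3·1 = 2
s_12 = 1·2 + 3·6 = 6
s_13 = 1·6 + 3·2 = 5
s_14 = 1·5 + 3·6 = 2
s_15 = 1·2 + 3·5 = 3
s_16 = 1·3 + 3·2 = 2
s_17 = 1·2 + 3·3 = 4
s_18 = 1·4 + 3·2 = 3
s_19 = 1·3 + 3·4 = 1
s_20 = 1·1 + 3·3 = 3
s_21 = 1·3 + 3·1 = 6
s_22 = 1·6 + 3·3 = 1
s_23 = 1·1 + 3·6 = 5
s_24 = 1·5 + 3·1 = 1
s_25 = 1·1 + 3·5 = 2
(s_24, s_25) = (1, 2) = (s_0, s_1), so the sequence has period 24.
254 ≡ 14 (mod 24), hence s_254 = s_14 = 2.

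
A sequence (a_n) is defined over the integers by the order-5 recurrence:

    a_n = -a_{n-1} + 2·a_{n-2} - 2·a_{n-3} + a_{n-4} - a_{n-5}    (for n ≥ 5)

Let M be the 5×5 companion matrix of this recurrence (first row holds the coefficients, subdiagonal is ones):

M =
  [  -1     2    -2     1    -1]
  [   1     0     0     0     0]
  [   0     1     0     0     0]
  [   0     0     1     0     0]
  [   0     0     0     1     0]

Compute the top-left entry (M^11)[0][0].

-6125

(M^11)[0][0] is the top entry after applying M 11 times to the unit state (1, 0, 0, 0, 0). Equivalently it is h_{15} for the auxiliary sequence (h_n) obeying the same recurrence with h_4 = 1 and h_i = 0 for 0 ≤ i < 4:
h_5 = -1·1 + 2·0 + -2·0 + 1·0 + -1·0 = -1
h_6 = -1·-1 + 2·1 + -2·0 + 1·0 + -1·0 = 3
h_7 = -1·3 + 2·-1 + -2·1 + 1·0 + -1·0 = -7
h_8 = -1·-7 + 2·3 + -2·-1 + 1·1 + -1·0 = 16
h_9 = -1·16 + 2·-7 + -2·3 + 1·-1 + -1·1 = -38
h_10 = -1·-38 + 2·16 + -2·-7 + 1·3 + -1·-1 = 88
h_11 = -1·88 + 2·-38 + -2·16 + 1·-7 + -1·3 = -206
h_12 = -1·-206 + 2·88 + -2·-38 + 1·16 + -1·-7 = 481
h_13 = -1·481 + 2·-206 + -2·88 + 1·-38 + -1·16 = -1123
h_14 = -1·-1123 + 2·481 + -2·-206 + 1·88 + -1·-38 = 2623
h_15 = -1·2623 + 2·-1123 + -2·481 + 1·-206 + -1·88 = -6125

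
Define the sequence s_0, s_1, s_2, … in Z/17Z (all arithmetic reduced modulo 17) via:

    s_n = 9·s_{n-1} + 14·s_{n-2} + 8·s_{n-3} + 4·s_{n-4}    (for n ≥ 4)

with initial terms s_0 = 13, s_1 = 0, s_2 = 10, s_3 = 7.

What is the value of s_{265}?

0

s_4 = 9·7 + 14·10 + 8·0 + 4·13 = 0
s_5 = 9·0 + 14·7 + 8·10 + 4·0 = 8
s_6 = 9·8 + 14·0 + 8·7 + 4·10 = 15
s_7 = 9·15 + 14·8 + 8·0 + 4·7 = 3
s_8 = 9·3 + 14·15 + 8·8 + 4·0 = 12
s_9 = 9·12 + 14·3 + 8·15 + 4·8 = 13
s_10 = 9·13 + 14·12 + 8·3 + 4·15 = 12
s_11 = 9·12 + 14·13 + 8·12 + 4·3 = 7
s_12 = 9·7 + 14·12 + 8·13 + 4·12 = 9
s_13 = 9·9 + 14·7 + 8·12 + 4·13 = 4
s_14 = 9·4 + 14·9 + 8·7 + 4·12 = 11
s_15 = 9·11 + 14·4 + 8·9 + 4·7 = 0
s_16 = 9·0 + 14·11 + 8·4 + 4·9 = 1
s_17 = 9·1 + 14·0 + 8·11 + 4·4 = 11
s_18 = 9·11 + 14·1 + 8·0 + 4·11 = 4
s_19 = 9·4 + 14·11 + 8·1 + 4·0 = 11
s_20 = 9·11 + 14·4 + 8·11 + 4·1 = 9
s_21 = 9·9 + 14·11 + 8·4 + 4·11 = 5
s_22 = 9·5 + 14·9 + 8·11 + 4·4 = 3
s_23 = 9·3 + 14·5 + 8·9 + 4·11 = 9
s_24 = 9·9 + 14·3 + 8·5 + 4·9 = 12
s_25 = 9·12 + 14·9 + 8·3 + 4·5 = 6
s_26 = 9·6 + 14·12 + 8·9 + 4·3 = 0
s_27 = 9·0 + 14·6 + 8·12 + 4·9 = 12
s_28 = 9·12 + 14·0 + 8·6 + 4·12 = 0
s_29 = 9·0 + 14·12 + 8·0 + 4·6 = 5
s_30 = 9·5 + 14·0 + 8·12 + 4·0 = 5
s_31 = 9·5 + 14·5 + 8·0 + 4·12 = 10
s_32 = 9·10 + 14·5 + 8·5 + 4·0 = 13
s_33 = 9·13 + 14·10 + 8·5 + 4·5 = 11
s_34 = 9·11 + 14·13 + 8·10 + 4·5 = 7
s_35 = 9·7 + 14·11 + 8·13 + 4·10 = 4
s_36 = 9·4 + 14·7 + 8·11 + 4·13 = 2
s_37 = 9·2 + 14·4 + 8·7 + 4·11 = 4
s_38 = 9·4 + 14·2 + 8·4 + 4·7 = 5
s_39 = 9·5 + 14·4 + 8·2 + 4·4 = 14
s_40 = 9·14 + 14·5 + 8·4 + 4·2 = 15
s_41 = 9·15 + 14·14 + 8·5 + 4·4 = 13
s_42 = 9·13 + 14·15 + 8·14 + 4·5 = 0
s_43 = 9·0 + 14·13 + 8·15 + 4·14 = 1
s_44 = 9·1 + 14·0 + 8·13 + 4·15 = 3
s_45 = 9·3 + 14·1 + 8·0 + 4·13 = 8
s_46 = 9·8 + 14·3 + 8·1 + 4·0 = 3
s_47 = 9·3 + 14·8 + 8·3 + 4·1 = 14
s_48 = 9·14 + 14·3 + 8·8 + 4·3 = 6
s_49 = 9·6 + 14·14 + 8·3 + 4·8 = 0
s_50 = 9·0 + 14·6 + 8·14 + 4·3 = 4
s_51 = 9·4 + 14·0 + 8·6 + 4·14 = 4
s_52 = 9·4 + 14·4 + 8·0 + 4·6 = 14
s_53 = 9·14 + 14·4 + 8·4 + 4·0 = 10
s_54 = 9·10 + 14·14 + 8·4 + 4·4 = 11
s_55 = 9·11 + 14·10 + 8·14 + 4·4 = 10
s_56 = 9·10 + 14·11 + 8·10 + 4·14 = 6
s_57 = 9·6 + 14·10 + 8·11 + 4·10 = 16
s_58 = 9·16 + 14·6 + 8·10 + 4·11 = 12
s_59 = 9·12 + 14·16 + 8·6 + 4·10 = 12
s_60 = 9·12 + 14·12 + 8·16 + 4·6 = 3
s_61 = 9·3 + 14·12 + 8·12 + 4·16 = 15
s_62 = 9·15 + 14·3 + 8·12 + 4·12 = 15
s_63 = 9·15 + 14·15 + 8·3 + 4·12 = 9
s_64 = 9·9 + 14·15 + 8·15 + 4·3 = 15
s_65 = 9·15 + 14·9 + 8·15 + 4·15 = 16
s_66 = 9·16 + 14·15 + 8·9 + 4·15 = 10
s_67 = 9·10 + 14·16 + 8·15 + 4·9 = 11
s_68 = 9·11 + 14·10 + 8·16 + 4·15 = 2
s_69 = 9·2 + 14·11 + 8·10 + 4·16 = 10
s_70 = 9·10 + 14·2 + 8·11 + 4·10 = 8
s_71 = 9·8 + 14·10 + 8·2 + 4·11 = 0
s_72 = 9·0 + 14·8 + 8·10 + 4·2 = 13
s_73 = 9·13 + 14·0 + 8·8 + 4·10 = 0
s_74 = 9·0 + 14·13 + 8·0 + 4·8 = 10
s_75 = 9·10 + 14·0 + 8·13 + 4·0 = 7
(s_72, s_73, s_74, s_75) = (13, 0, 10, 7) = (s_0, s_1, s_2, s_3), so the sequence has period 72.
265 ≡ 49 (mod 72), hence s_265 = s_49 = 0.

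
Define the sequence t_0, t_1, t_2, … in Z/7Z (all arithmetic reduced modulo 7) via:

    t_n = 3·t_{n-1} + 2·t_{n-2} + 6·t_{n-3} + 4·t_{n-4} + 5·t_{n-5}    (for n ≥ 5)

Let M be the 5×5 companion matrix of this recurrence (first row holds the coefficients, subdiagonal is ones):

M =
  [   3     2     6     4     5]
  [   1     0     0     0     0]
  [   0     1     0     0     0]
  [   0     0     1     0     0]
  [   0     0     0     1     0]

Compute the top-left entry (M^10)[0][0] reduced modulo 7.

1

(M^10)[0][0] is the top entry after applying M 10 times to the unit state (1, 0, 0, 0, 0). Equivalently it is h_{14} for the auxiliary sequence (h_n) obeying the same recurrence with h_4 = 1 and h_i = 0 for 0 ≤ i < 4:
h_5 = 3·1 + 2·0 + 6·0 + 4·0 + 5·0 = 3
h_6 = 3·3 + 2·1 + 6·0 + 4·0 + 5·0 = 4
h_7 = 3·4 + 2·3 + 6·1 + 4·0 + 5·0 = 3
h_8 = 3·3 + 2·4 + 6·3 + 4·1 + 5·0 = 4
h_9 = 3·4 + 2·3 + 6·4 + 4·3 + 5·1 = 3
h_10 = 3·3 + 2·4 + 6·3 + 4·4 + 5·3 = 3
h_11 = 3·3 + 2·3 + 6·4 + 4·3 + 5·4 = 1
h_12 = 3·1 + 2·3 + 6·3 + 4·4 + 5·3 = 2
h_13 = 3·2 + 2·1 + 6·3 + 4·3 + 5·4 = 2
h_14 = 3·2 + 2·2 + 6·1 + 4·3 + 5·3 = 1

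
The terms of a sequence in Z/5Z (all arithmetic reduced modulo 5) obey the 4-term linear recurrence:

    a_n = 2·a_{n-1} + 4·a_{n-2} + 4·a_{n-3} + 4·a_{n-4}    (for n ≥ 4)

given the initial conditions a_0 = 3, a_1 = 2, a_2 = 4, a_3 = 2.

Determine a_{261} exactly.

2

a_4 = 2·2 + 4·4 + 4·2 + 4·3 = 0
a_5 = 2·0 + 4·2 + 4·4 + 4·2 = 2
a_6 = 2·2 + 4·0 + 4·2 + 4·4 = 3
a_7 = 2·3 + 4·2 + 4·0 + 4·2 = 2
a_8 = 2·2 + 4·3 + 4·2 + 4·0 = 4
a_9 = 2·4 + 4·2 + 4·3 + 4·2 = 1
a_10 = 2·1 + 4·4 + 4·2 + 4·3 = 3
a_11 = 2·3 + 4·1 + 4·4 + 4·2 = 4
a_12 = 2·4 + 4·3 + 4·1 + 4·4 = 0
a_13 = 2·0 + 4·4 + 4·3 + 4·1 = 2
a_14 = 2·2 + 4·0 + 4·4 + 4·3 = 2
a_15 = 2·2 + 4·2 + 4·0 + 4·4 = 3
a_16 = 2·3 + 4·2 + 4·2 + 4·0 = 2
a_17 = 2·2 + 4·3 + 4·2 + 4·2 = 2
a_18 = 2·2 + 4·2 + 4·3 + 4·2 = 2
a_19 = 2·2 + 4·2 + 4·2 + 4·3 = 2
a_20 = 2·2 + 4·2 + 4·2 + 4·2 = 3
a_21 = 2·3 + 4·2 + 4·2 + 4·2 = 0
a_22 = 2·0 + 4·3 + 4·2 + 4·2 = 3
a_23 = 2·3 + 4·0 + 4·3 + 4·2 = 1
a_24 = 2·1 + 4·3 + 4·0 + 4·3 = 1
a_25 = 2·1 + 4·1 + 4·3 + 4·0 = 3
a_26 = 2·3 + 4·1 + 4·1 + 4·3 = 1
a_27 = 2·1 + 4·3 + 4·1 + 4·1 = 2
a_28 = 2·2 + 4·1 + 4·3 + 4·1 = 4
a_29 = 2·4 + 4·2 + 4·1 + 4·3 = 2
a_30 = 2·2 + 4·4 + 4·2 + 4·1 = 2
a_31 = 2·2 + 4·2 + 4·4 + 4·2 = 1
a_32 = 2·1 + 4·2 + 4·2 + 4·4 = 4
a_33 = 2·4 + 4·1 + 4·2 + 4·2 = 3
a_34 = 2·3 + 4·4 + 4·1 + 4·2 = 4
a_35 = 2·4 + 4·3 + 4·4 + 4·1 = 0
a_36 = 2·0 + 4·4 + 4·3 + 4·4 = 4
a_37 = 2·4 + 4·0 + 4·4 + 4·3 = 1
a_38 = 2·1 + 4·4 + 4·0 + 4·4 = 4
a_39 = 2·4 + 4·1 + 4·4 + 4·0 = 3
a_40 = 2·3 + 4·4 + 4·1 + 4·4 = 2
a_41 = 2·2 + 4·3 + 4·4 + 4·1 = 1
a_42 = 2·1 + 4·2 + 4·3 + 4·4 = 3
a_43 = 2·3 + 4·1 + 4·2 + 4·3 = 0
a_44 = 2·0 + 4·3 + 4·1 + 4·2 = 4
a_45 = 2·4 + 4·0 + 4·3 + 4·1 = 4
a_46 = 2·4 + 4·4 + 4·0 + 4·3 = 1
a_47 = 2·1 + 4·4 + 4·4 + 4·0 = 4
a_48 = 2·4 + 4·1 + 4·4 + 4·4 = 4
a_49 = 2·4 + 4·4 + 4·1 + 4·4 = 4
a_50 = 2·4 + 4·4 + 4·4 + 4·1 = 4
a_51 = 2·4 + 4·4 + 4·4 + 4·4 = 1
a_52 = 2·1 + 4·4 + 4·4 + 4·4 = 0
a_53 = 2·0 + 4·1 + 4·4 + 4·4 = 1
a_54 = 2·1 + 4·0 + 4·1 + 4·4 = 2
a_55 = 2·2 + 4·1 + 4·0 + 4·1 = 2
a_56 = 2·2 + 4·2 + 4·1 + 4·0 = 1
a_57 = 2·1 + 4·2 + 4·2 + 4·1 = 2
a_58 = 2·2 + 4·1 + 4·2 + 4·2 = 4
a_59 = 2·4 + 4·2 + 4·1 + 4·2 = 3
a_60 = 2·3 + 4·4 + 4·2 + 4·1 = 4
a_61 = 2·4 + 4·3 + 4·4 + 4·2 = 4
a_62 = 2·4 + 4·4 + 4·3 + 4·4 = 2
a_63 = 2·2 + 4·4 + 4·4 + 4·3 = 3
a_64 = 2·3 + 4·2 + 4·4 + 4·4 = 1
a_65 = 2·1 + 4·3 + 4·2 + 4·4 = 3
a_66 = 2·3 + 4·1 + 4·3 + 4·2 = 0
a_67 = 2·0 + 4·3 + 4·1 + 4·3 = 3
a_68 = 2·3 + 4·0 + 4·3 + 4·1 = 2
a_69 = 2·2 + 4·3 + 4·0 + 4·3 = 3
a_70 = 2·3 + 4·2 + 4·3 + 4·0 = 1
a_71 = 2·1 + 4·3 + 4·2 + 4·3 = 4
a_72 = 2·4 + 4·1 + 4·3 + 4·2 = 2
a_73 = 2·2 + 4·4 + 4·1 + 4·3 = 1
a_74 = 2·1 + 4·2 + 4·4 + 4·1 = 0
a_75 = 2·0 + 4·1 + 4·2 + 4·4 = 3
a_76 = 2·3 + 4·0 + 4·1 + 4·2 = 3
a_77 = 2·3 + 4·3 + 4·0 + 4·1 = 2
a_78 = 2·2 + 4·3 + 4·3 + 4·0 = 3
a_79 = 2·3 + 4·2 + 4·3 + 4·3 = 3
a_80 = 2·3 + 4·3 + 4·2 + 4·3 = 3
a_81 = 2·3 + 4·3 + 4·3 + 4·2 = 3
a_82 = 2·3 + 4·3 + 4·3 + 4·3 = 2
a_83 = 2·2 + 4·3 + 4·3 + 4·3 = 0
a_84 = 2·0 + 4·2 + 4·3 + 4·3 = 2
a_85 = 2·2 + 4·0 + 4·2 + 4·3 = 4
a_86 = 2·4 + 4·2 + 4·0 + 4·2 = 4
a_87 = 2·4 + 4·4 + 4·2 + 4·0 = 2
a_88 = 2·2 + 4·4 + 4·4 + 4·2 = 4
a_89 = 2·4 + 4·2 + 4·4 + 4·4 = 3
a_90 = 2·3 + 4·4 + 4·2 + 4·4 = 1
a_91 = 2·1 + 4·3 + 4·4 + 4·2 = 3
a_92 = 2·3 + 4·1 + 4·3 + 4·4 = 3
a_93 = 2·3 + 4·3 + 4·1 + 4·3 = 4
a_94 = 2·4 + 4·3 + 4·3 + 4·1 = 1
a_95 = 2·1 + 4·4 + 4·3 + 4·3 = 2
a_96 = 2·2 + 4·1 + 4·4 + 4·3 = 1
a_97 = 2·1 + 4·2 + 4·1 + 4·4 = 0
a_98 = 2·0 + 4·1 + 4·2 + 4·1 = 1
a_99 = 2·1 + 4·0 + 4·1 + 4·2 = 4
a_100 = 2·4 + 4·1 + 4·0 + 4·1 = 1
a_101 = 2·1 + 4·4 + 4·1 + 4·0 = 2
a_102 = 2·2 + 4·1 + 4·4 + 4·1 = 3
a_103 = 2·3 + 4·2 + 4·1 + 4·4 = 4
a_104 = 2·4 + 4·3 + 4·2 + 4·1 = 2
a_105 = 2·2 + 4·4 + 4·3 + 4·2 = 0
a_106 = 2·0 + 4·2 + 4·4 + 4·3 = 1
a_107 = 2·1 + 4·0 + 4·2 + 4·4 = 1
a_108 = 2·1 + 4·1 + 4·0 + 4·2 = 4
a_109 = 2·4 + 4·1 + 4·1 + 4·0 = 1
a_110 = 2·1 + 4·4 + 4·1 + 4·1 = 1
a_111 = 2·1 + 4·1 + 4·4 + 4·1 = 1
a_112 = 2·1 + 4·1 + 4·1 + 4·4 = 1
a_113 = 2·1 + 4·1 + 4·1 + 4·1 = 4
a_114 = 2·4 + 4·1 + 4·1 + 4·1 = 0
a_115 = 2·0 + 4·4 + 4·1 + 4·1 = 4
a_116 = 2·4 + 4·0 + 4·4 + 4·1 = 3
a_117 = 2·3 + 4·4 + 4·0 + 4·4 = 3
a_118 = 2·3 + 4·3 + 4·4 + 4·0 = 4
a_119 = 2·4 + 4·3 + 4·3 + 4·4 = 3
a_120 = 2·3 + 4·4 + 4·3 + 4·3 = 1
a_121 = 2·1 + 4·3 + 4·4 + 4·3 = 2
a_122 = 2·2 + 4·1 + 4·3 + 4·4 = 1
a_123 = 2·1 + 4·2 + 4·1 + 4·3 = 1
a_124 = 2·1 + 4·1 + 4·2 + 4·1 = 3
a_125 = 2·3 + 4·1 + 4·1 + 4·2 = 2
a_126 = 2·2 + 4·3 + 4·1 + 4·1 = 4
a_127 = 2·4 + 4·2 + 4·3 + 4·1 = 2
(a_124, a_125, a_126, a_127) = (3, 2, 4, 2) = (a_0, a_1, a_2, a_3), so the sequence has period 124.
261 ≡ 13 (mod 124), hence a_261 = a_13 = 2.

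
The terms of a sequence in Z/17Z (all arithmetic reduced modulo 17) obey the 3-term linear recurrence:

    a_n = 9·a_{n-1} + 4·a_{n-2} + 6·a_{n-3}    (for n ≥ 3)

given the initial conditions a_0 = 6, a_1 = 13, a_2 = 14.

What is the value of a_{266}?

a_3 = 9·14 + 4·13 + 6·6 = 10
a_4 = 9·10 + 4·14 + 6·13 = 3
a_5 = 9·3 + 4·10 + 6·14 = 15
a_6 = 9·15 + 4·3 + 6·10 = 3
a_7 = 9·3 + 4·15 + 6·3 = 3
a_8 = 9·3 + 4·3 + 6·15 = 10
a_9 = 9·10 + 4·3 + 6·3 = 1
a_10 = 9·1 + 4·10 + 6·3 = 16
a_11 = 9·16 + 4·1 + 6·10 = 4
a_12 = 9·4 + 4·16 + 6·1 = 4
a_13 = 9·4 + 4·4 + 6·16 = 12
a_14 = 9·12 + 4·4 + 6·4 = 12
a_15 = 9·12 + 4·12 + 6·4 = 10
a_16 = 9·10 + 4·12 + 6·12 = 6
a_17 = 9·6 + 4·10 + 6·12 = 13
a_18 = 9·13 + 4·6 + 6·10 = 14
(a_16, a_17, a_18) = (6, 13, 14) = (a_0, a_1, a_2), so the sequence has period 16.
266 ≡ 10 (mod 16), hence a_266 = a_10 = 16.

16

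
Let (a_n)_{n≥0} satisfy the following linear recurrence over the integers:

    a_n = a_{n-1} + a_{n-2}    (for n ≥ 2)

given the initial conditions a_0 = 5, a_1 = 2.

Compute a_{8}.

a_2 = 1·2 + 1·5 = 7
a_3 = 1·7 + 1·2 = 9
a_4 = 1·9 + 1·7 = 16
a_5 = 1·16 + 1·9 = 25
a_6 = 1·25 + 1·16 = 41
a_7 = 1·41 + 1·25 = 66
a_8 = 1·66 + 1·41 = 107

107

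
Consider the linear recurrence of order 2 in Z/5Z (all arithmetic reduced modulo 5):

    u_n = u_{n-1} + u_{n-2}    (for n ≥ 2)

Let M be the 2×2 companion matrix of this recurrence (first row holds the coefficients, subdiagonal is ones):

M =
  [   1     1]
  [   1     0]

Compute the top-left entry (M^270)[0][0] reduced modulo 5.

(M^270)[0][0] is the top entry after applying M 270 times to the unit state (1, 0). Equivalently it is h_{271} for the auxiliary sequence (h_n) obeying the same recurrence with h_1 = 1 and h_i = 0 for 0 ≤ i < 1:
h_2 = 1·1 + 1·0 = 1
h_3 = 1·1 + 1·1 = 2
h_4 = 1·2 + 1·1 = 3
h_5 = 1·3 + 1·2 = 0
h_6 = 1·0 + 1·3 = 3
h_7 = 1·3 + 1·0 = 3
h_8 = 1·3 + 1·3 = 1
h_9 = 1·1 + 1·3 = 4
h_10 = 1·4 + 1·1 = 0
h_11 = 1·0 + 1·4 = 4
h_12 = 1·4 + 1·0 = 4
h_13 = 1·4 + 1·4 = 3
h_14 = 1·3 + 1·4 = 2
h_15 = 1·2 + 1·3 = 0
h_16 = 1·0 + 1·2 = 2
h_17 = 1·2 + 1·0 = 2
h_18 = 1·2 + 1·2 = 4
h_19 = 1·4 + 1·2 = 1
h_20 = 1·1 + 1·4 = 0
h_21 = 1·0 + 1·1 = 1
(h_20, h_21) = (0, 1) = (h_0, h_1), so the sequence has period 20.
271 ≡ 11 (mod 20), hence h_271 = h_11 = 4.

4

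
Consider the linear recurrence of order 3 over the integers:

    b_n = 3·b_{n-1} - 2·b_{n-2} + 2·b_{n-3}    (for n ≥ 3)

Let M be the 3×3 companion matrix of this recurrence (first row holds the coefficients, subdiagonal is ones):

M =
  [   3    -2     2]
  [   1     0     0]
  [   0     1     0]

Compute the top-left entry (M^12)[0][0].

(M^12)[0][0] is the top entry after applying M 12 times to the unit state (1, 0, 0). Equivalently it is h_{14} for the auxiliary sequence (h_n) obeying the same recurrence with h_2 = 1 and h_i = 0 for 0 ≤ i < 2:
h_3 = 3·1 + -2·0 + 2·0 = 3
h_4 = 3·3 + -2·1 + 2·0 = 7
h_5 = 3·7 + -2·3 + 2·1 = 17
h_6 = 3·17 + -2·7 + 2·3 = 43
h_7 = 3·43 + -2·17 + 2·7 = 109
h_8 = 3·109 + -2·43 + 2·17 = 275
h_9 = 3·275 + -2·109 + 2·43 = 693
h_10 = 3·693 + -2·275 + 2·109 = 1747
h_11 = 3·1747 + -2·693 + 2·275 = 4405
h_12 = 3·4405 + -2·1747 + 2·693 = 11107
h_13 = 3·11107 + -2·4405 + 2·1747 = 28005
h_14 = 3·28005 + -2·11107 + 2·4405 = 70611

70611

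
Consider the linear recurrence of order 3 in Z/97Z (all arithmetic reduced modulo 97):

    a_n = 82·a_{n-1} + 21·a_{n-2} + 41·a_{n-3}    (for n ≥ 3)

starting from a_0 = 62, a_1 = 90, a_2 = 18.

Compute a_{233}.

a_3 = 82·18 + 21·90 + 41·62 = 88
a_4 = 82·88 + 21·18 + 41·90 = 32
a_5 = 82·32 + 21·88 + 41·18 = 69
a_6 = 82·69 + 21·32 + 41·88 = 44
a_7 = 82·44 + 21·69 + 41·32 = 64
a_8 = 82·64 + 21·44 + 41·69 = 77
Continuing the recurrence:
  a_9 = 53;  a_10 = 51;  a_11 = 13;  a_12 = 42;  a_13 = 85;  a_14 = 43
  a_15 = 49;  a_16 = 64;  a_17 = 86;  a_18 = 26;  a_19 = 63;  a_20 = 23
  a_21 = 7;  a_22 = 51;  a_23 = 34;  a_24 = 72;  a_25 = 76;  a_26 = 20
  a_27 = 77;  a_28 = 53;  a_29 = 90;  a_30 = 10;  a_31 = 33;  a_32 = 10
  a_33 = 80;  a_34 = 72;  a_35 = 40;  a_36 = 21;  a_37 = 82;  a_38 = 75
  a_39 = 3;  a_40 = 42;  a_41 = 83;  a_42 = 51;  a_43 = 81;  a_44 = 58
  a_45 = 12;  a_46 = 91;  a_47 = 4;  a_48 = 15;  a_49 = 1;  a_50 = 76
  a_51 = 78;  a_52 = 79;  a_53 = 77;  a_54 = 16;  a_55 = 57;  a_56 = 19
  a_57 = 16;  a_58 = 71;  a_59 = 50;  a_60 = 39;  a_61 = 78;  a_62 = 50
  a_63 = 62;  a_64 = 20;  a_65 = 45;  a_66 = 56;  a_67 = 52;  a_68 = 10
  a_69 = 37;  a_70 = 41;  a_71 = 87;  a_72 = 6;  a_73 = 23;  a_74 = 50
  a_75 = 76;  a_76 = 77;  a_77 = 66;  a_78 = 57;  a_79 = 2;  a_80 = 90
  a_81 = 59;  a_82 = 20;  a_83 = 70;  a_84 = 43;  a_85 = 93;  a_86 = 50
  a_87 = 56;  a_88 = 46;  a_89 = 14;  a_90 = 45;  a_91 = 50;  a_92 = 90
  a_93 = 90;  a_94 = 68;  a_95 = 1;  a_96 = 59;  a_97 = 81;  a_98 = 65
  a_99 = 41;  a_100 = 94;  a_101 = 79;  a_102 = 45;  a_103 = 85;  a_104 = 96
  a_105 = 56;  a_106 = 5;  a_107 = 90;  a_108 = 81;  a_109 = 7;  a_110 = 48
  a_111 = 32;  a_112 = 39;  a_113 = 18;  a_114 = 18;  a_115 = 58;  a_116 = 52
  a_117 = 12;  a_118 = 89;  a_119 = 79;  a_120 = 12;  a_121 = 84;  a_122 = 0
  a_123 = 25;  a_124 = 62;  a_125 = 80;  a_126 = 60;  a_127 = 24;  a_128 = 9
  a_129 = 16;  a_130 = 60;  a_131 = 96;  a_132 = 88;  a_133 = 52;  a_134 = 57
  a_135 = 62;  a_136 = 71;  a_137 = 52;  a_138 = 52;  a_139 = 22;  a_140 = 81
  a_141 = 21;  a_142 = 57;  a_143 = 94;  a_144 = 66;  a_145 = 23;  a_146 = 45
  a_147 = 89;  a_148 = 68;  a_149 = 75;  a_150 = 72;  a_151 = 82;  a_152 = 59
  a_153 = 6;  a_154 = 49;  a_155 = 64;  a_156 = 24;  a_157 = 83;  a_158 = 40
  a_159 = 90;  a_160 = 80;  a_161 = 2;  a_162 = 5;  a_163 = 46;  a_164 = 79
  a_165 = 83;  a_166 = 69;  a_167 = 67;  a_168 = 64;  a_169 = 75;  a_170 = 56
  a_171 = 61;  a_172 = 38;  a_173 = 0;  a_174 = 1;  a_175 = 88;  a_176 = 59
  a_177 = 34;  a_178 = 69;  a_179 = 61;  a_180 = 85;  a_181 = 22;  a_182 = 76
  a_183 = 91;  a_184 = 66;  a_185 = 60;  a_186 = 46;  a_187 = 75;  a_188 = 70
  a_189 = 83;  a_190 = 2;  a_191 = 24;  a_192 = 78;  a_193 = 95;  a_194 = 33
  a_195 = 42;  a_196 = 78;  a_197 = 95;  a_198 = 92;  a_199 = 30;  a_200 = 42
  a_201 = 86;  a_202 = 46;  a_203 = 25;  a_204 = 43;  a_205 = 20;  a_206 = 76
  a_207 = 73;  a_208 = 60;  a_209 = 63;  a_210 = 10;  a_211 = 44;  a_212 = 96
  a_213 = 88;  a_214 = 75;  a_215 = 3;  a_216 = 94;  a_217 = 79;  a_218 = 39
  a_219 = 78;  a_220 = 75;  a_221 = 75;  a_222 = 59;  a_223 = 79;  a_224 = 25
  a_225 = 17;  a_226 = 17;  a_227 = 60;  a_228 = 57;  a_229 = 35;  a_230 = 28
  a_231 = 33
a_232 = 82·33 + 21·28 + 41·35 = 73
a_233 = 82·73 + 21·33 + 41·28 = 67

67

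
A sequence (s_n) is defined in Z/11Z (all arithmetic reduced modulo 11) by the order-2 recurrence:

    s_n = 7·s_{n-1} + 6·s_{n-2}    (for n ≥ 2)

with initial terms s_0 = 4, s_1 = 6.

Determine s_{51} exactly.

5

s_2 = 7·6 + 6·4 = 0
s_3 = 7·0 + 6·6 = 3
s_4 = 7·3 + 6·0 = 10
s_5 = 7·10 + 6·3 = 0
s_6 = 7·0 + 6·10 = 5
s_7 = 7·5 + 6·0 = 2
s_8 = 7·2 + 6·5 = 0
s_9 = 7·0 + 6·2 = 1
s_10 = 7·1 + 6·0 = 7
s_11 = 7·7 + 6·1 = 0
s_12 = 7·0 + 6·7 = 9
s_13 = 7·9 + 6·0 = 8
s_14 = 7·8 + 6·9 = 0
s_15 = 7·0 + 6·8 = 4
s_16 = 7·4 + 6·0 = 6
(s_15, s_16) = (4, 6) = (s_0, s_1), so the sequence has period 15.
51 ≡ 6 (mod 15), hence s_51 = s_6 = 5.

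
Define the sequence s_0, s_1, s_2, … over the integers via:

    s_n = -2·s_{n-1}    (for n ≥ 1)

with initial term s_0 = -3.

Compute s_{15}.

98304

s_1 = -2·-3 = 6
s_2 = -2·6 = -12
s_3 = -2·-12 = 24
s_4 = -2·24 = -48
s_5 = -2·-48 = 96
s_6 = -2·96 = -192
s_7 = -2·-192 = 384
s_8 = -2·384 = -768
s_9 = -2·-768 = 1536
s_10 = -2·1536 = -3072
s_11 = -2·-3072 = 6144
s_12 = -2·6144 = -12288
s_13 = -2·-12288 = 24576
s_14 = -2·24576 = -49152
s_15 = -2·-49152 = 98304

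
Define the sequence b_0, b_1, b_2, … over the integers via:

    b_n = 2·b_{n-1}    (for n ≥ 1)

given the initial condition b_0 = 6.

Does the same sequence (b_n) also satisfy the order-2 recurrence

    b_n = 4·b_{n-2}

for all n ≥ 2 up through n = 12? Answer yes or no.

Terms b_0..b_12: 6, 12, 24, 48, 96, 192, 384, 768, 1536, 3072, 6144, 12288, 24576
n=2: candidate gives 24, actual b_2 = 24 ✓
n=3: candidate gives 48, actual b_3 = 48 ✓
n=4: candidate gives 96, actual b_4 = 96 ✓
n=5: candidate gives 192, actual b_5 = 192 ✓
n=6: candidate gives 384, actual b_6 = 384 ✓
n=7: candidate gives 768, actual b_7 = 768 ✓
n=8: candidate gives 1536, actual b_8 = 1536 ✓
n=9: candidate gives 3072, actual b_9 = 3072 ✓
n=10: candidate gives 6144, actual b_10 = 6144 ✓
n=11: candidate gives 12288, actual b_11 = 12288 ✓
n=12: candidate gives 24576, actual b_12 = 24576 ✓

yes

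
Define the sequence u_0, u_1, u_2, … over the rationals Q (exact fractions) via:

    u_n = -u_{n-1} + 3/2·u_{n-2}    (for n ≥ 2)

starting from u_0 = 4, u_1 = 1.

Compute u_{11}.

-20455/32

u_2 = -1·1 + 3/2·4 = 5
u_3 = -1·5 + 3/2·1 = -7/2
u_4 = -1·-7/2 + 3/2·5 = 11
u_5 = -1·11 + 3/2·-7/2 = -65/4
u_6 = -1·-65/4 + 3/2·11 = 131/4
u_7 = -1·131/4 + 3/2·-65/4 = -457/8
u_8 = -1·-457/8 + 3/2·131/4 = 425/4
u_9 = -1·425/4 + 3/2·-457/8 = -3071/16
u_10 = -1·-3071/16 + 3/2·425/4 = 5621/16
u_11 = -1·5621/16 + 3/2·-3071/16 = -20455/32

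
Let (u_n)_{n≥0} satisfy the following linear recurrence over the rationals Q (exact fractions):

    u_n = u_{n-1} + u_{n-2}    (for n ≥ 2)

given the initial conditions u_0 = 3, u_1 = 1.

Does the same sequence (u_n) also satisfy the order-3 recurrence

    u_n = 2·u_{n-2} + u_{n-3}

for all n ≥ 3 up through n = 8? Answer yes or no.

yes

Terms u_0..u_8: 3, 1, 4, 5, 9, 14, 23, 37, 60
n=3: candidate gives 5, actual u_3 = 5 ✓
n=4: candidate gives 9, actual u_4 = 9 ✓
n=5: candidate gives 14, actual u_5 = 14 ✓
n=6: candidate gives 23, actual u_6 = 23 ✓
n=7: candidate gives 37, actual u_7 = 37 ✓
n=8: candidate gives 60, actual u_8 = 60 ✓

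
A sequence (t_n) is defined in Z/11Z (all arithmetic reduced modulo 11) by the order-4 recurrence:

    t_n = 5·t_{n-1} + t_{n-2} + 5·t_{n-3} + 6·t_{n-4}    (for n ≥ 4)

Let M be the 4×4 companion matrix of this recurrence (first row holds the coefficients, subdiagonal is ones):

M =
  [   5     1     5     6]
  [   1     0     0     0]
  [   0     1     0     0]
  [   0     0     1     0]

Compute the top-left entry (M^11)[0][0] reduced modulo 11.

8

(M^11)[0][0] is the top entry after applying M 11 times to the unit state (1, 0, 0, 0). Equivalently it is h_{14} for the auxiliary sequence (h_n) obeying the same recurrence with h_3 = 1 and h_i = 0 for 0 ≤ i < 3:
h_4 = 5·1 + 1·0 + 5·0 + 6·0 = 5
h_5 = 5·5 + 1·1 + 5·0 + 6·0 = 4
h_6 = 5·4 + 1·5 + 5·1 + 6·0 = 8
h_7 = 5·8 + 1·4 + 5·5 + 6·1 = 9
h_8 = 5·9 + 1·8 + 5·4 + 6·5 = 4
h_9 = 5·4 + 1·9 + 5·8 + 6·4 = 5
h_10 = 5·5 + 1·4 + 5·9 + 6·8 = 1
h_11 = 5·1 + 1·5 + 5·4 + 6·9 = 7
h_12 = 5·7 + 1·1 + 5·5 + 6·4 = 8
h_13 = 5·8 + 1·7 + 5·1 + 6·5 = 5
h_14 = 5·5 + 1·8 + 5·7 + 6·1 = 8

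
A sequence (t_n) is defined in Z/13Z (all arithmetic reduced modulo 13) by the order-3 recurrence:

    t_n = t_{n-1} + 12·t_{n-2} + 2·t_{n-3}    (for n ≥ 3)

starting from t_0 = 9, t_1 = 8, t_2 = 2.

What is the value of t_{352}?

11

t_3 = 1·2 + 12·8 + 2·9 = 12
t_4 = 1·12 + 12·2 + 2·8 = 0
t_5 = 1·0 + 12·12 + 2·2 = 5
t_6 = 1·5 + 12·0 + 2·12 = 3
t_7 = 1·3 + 12·5 + 2·0 = 11
t_8 = 1·11 + 12·3 + 2·5 = 5
t_9 = 1·5 + 12·11 + 2·3 = 0
t_10 = 1·0 + 12·5 + 2·11 = 4
t_11 = 1·4 + 12·0 + 2·5 = 1
t_12 = 1·1 + 12·4 + 2·0 = 10
t_13 = 1·10 + 12·1 + 2·4 = 4
t_14 = 1·4 + 12·10 + 2·1 = 9
t_15 = 1·9 + 12·4 + 2·10 = 12
t_16 = 1·12 + 12·9 + 2·4 = 11
t_17 = 1·11 + 12·12 + 2·9 = 4
t_18 = 1·4 + 12·11 + 2·12 = 4
t_19 = 1·4 + 12·4 + 2·11 = 9
t_20 = 1·9 + 12·4 + 2·4 = 0
t_21 = 1·0 + 12·9 + 2·4 = 12
t_22 = 1·12 + 12·0 + 2·9 = 4
t_23 = 1·4 + 12·12 + 2·0 = 5
t_24 = 1·5 + 12·4 + 2·12 = 12
t_25 = 1·12 + 12·5 + 2·4 = 2
t_26 = 1·2 + 12·12 + 2·5 = 0
t_27 = 1·0 + 12·2 + 2·12 = 9
t_28 = 1·9 + 12·0 + 2·2 = 0
t_29 = 1·0 + 12·9 + 2·0 = 4
t_30 = 1·4 + 12·0 + 2·9 = 9
t_31 = 1·9 + 12·4 + 2·0 = 5
t_32 = 1·5 + 12·9 + 2·4 = 4
t_33 = 1·4 + 12·5 + 2·9 = 4
t_34 = 1·4 + 12·4 + 2·5 = 10
t_35 = 1·10 + 12·4 + 2·4 = 1
t_36 = 1·1 + 12·10 + 2·4 = 12
t_37 = 1·12 + 12·1 + 2·10 = 5
t_38 = 1·5 + 12·12 + 2·1 = 8
t_39 = 1·8 + 12·5 + 2·12 = 1
t_40 = 1·1 + 12·8 + 2·5 = 3
t_41 = 1·3 + 12·1 + 2·8 = 5
t_42 = 1·5 + 12·3 + 2·1 = 4
t_43 = 1·4 + 12·5 + 2·3 = 5
t_44 = 1·5 + 12·4 + 2·5 = 11
t_45 = 1·11 + 12·5 + 2·4 = 1
t_46 = 1·1 + 12·11 + 2·5 = 0
t_47 = 1·0 + 12·1 + 2·11 = 8
t_48 = 1·8 + 12·0 + 2·1 = 10
t_49 = 1·10 + 12·8 + 2·0 = 2
t_50 = 1·2 + 12·10 + 2·8 = 8
t_51 = 1·8 + 12·2 + 2·10 = 0
t_52 = 1·0 + 12·8 + 2·2 = 9
t_53 = 1·9 + 12·0 + 2·8 = 12
t_54 = 1·12 + 12·9 + 2·0 = 3
t_55 = 1·3 + 12·12 + 2·9 = 9
t_56 = 1·9 + 12·3 + 2·12 = 4
t_57 = 1·4 + 12·9 + 2·3 = 1
t_58 = 1·1 + 12·4 + 2·9 = 2
t_59 = 1·2 + 12·1 + 2·4 = 9
t_60 = 1·9 + 12·2 + 2·1 = 9
t_61 = 1·9 + 12·9 + 2·2 = 4
t_62 = 1·4 + 12·9 + 2·9 = 0
t_63 = 1·0 + 12·4 + 2·9 = 1
t_64 = 1·1 + 12·0 + 2·4 = 9
t_65 = 1·9 + 12·1 + 2·0 = 8
t_66 = 1·8 + 12·9 + 2·1 = 1
t_67 = 1·1 + 12·8 + 2·9 = 11
t_68 = 1·11 + 12·1 + 2·8 = 0
t_69 = 1·0 + 12·11 + 2·1 = 4
t_70 = 1·4 + 12·0 + 2·11 = 0
t_71 = 1·0 + 12·4 + 2·0 = 9
t_72 = 1·9 + 12·0 + 2·4 = 4
t_73 = 1·4 + 12·9 + 2·0 = 8
t_74 = 1·8 + 12·4 + 2·9 = 9
t_75 = 1·9 + 12·8 + 2·4 = 9
t_76 = 1·9 + 12·9 + 2·8 = 3
t_77 = 1·3 + 12·9 + 2·9 = 12
t_78 = 1·12 + 12·3 + 2·9 = 1
t_79 = 1·1 + 12·12 + 2·3 = 8
t_80 = 1·8 + 12·1 + 2·12 = 5
t_81 = 1·5 + 12·8 + 2·1 = 12
t_82 = 1·12 + 12·5 + 2·8 = 10
t_83 = 1·10 + 12·12 + 2·5 = 8
t_84 = 1·8 + 12·10 + 2·12 = 9
t_85 = 1·9 + 12·8 + 2·10 = 8
t_86 = 1·8 + 12·9 + 2·8 = 2
(t_84, t_85, t_86) = (9, 8, 2) = (t_0, t_1, t_2), so the sequence has period 84.
352 ≡ 16 (mod 84), hence t_352 = t_16 = 11.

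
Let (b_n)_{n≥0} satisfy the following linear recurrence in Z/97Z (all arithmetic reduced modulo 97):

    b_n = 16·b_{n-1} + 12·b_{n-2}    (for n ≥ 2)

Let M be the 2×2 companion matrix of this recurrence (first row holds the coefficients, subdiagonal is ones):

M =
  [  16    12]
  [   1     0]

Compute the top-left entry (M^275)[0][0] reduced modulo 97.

90

(M^275)[0][0] is the top entry after applying M 275 times to the unit state (1, 0). Equivalently it is h_{276} for the auxiliary sequence (h_n) obeying the same recurrence with h_1 = 1 and h_i = 0 for 0 ≤ i < 1:
h_2 = 16·1 + 12·0 = 16
h_3 = 16·16 + 12·1 = 74
h_4 = 16·74 + 12·16 = 18
h_5 = 16·18 + 12·74 = 12
h_6 = 16·12 + 12·18 = 20
h_7 = 16·20 + 12·12 = 76
Continuing the recurrence:
  h_8 = 1;  h_9 = 55;  h_10 = 19;  h_11 = 91;  h_12 = 35;  h_13 = 3
  h_14 = 80;  h_15 = 55;  h_16 = 94;  h_17 = 30;  h_18 = 56;  h_19 = 92
  h_20 = 10;  h_21 = 3;  h_22 = 71;  h_23 = 8;  h_24 = 10;  h_25 = 62
  h_26 = 45;  h_27 = 9;  h_28 = 5;  h_29 = 91;  h_30 = 61;  h_31 = 31
  h_32 = 64;  h_33 = 38;  h_34 = 18;  h_35 = 65;  h_36 = 92;  h_37 = 21
  h_38 = 82;  h_39 = 12;  h_40 = 12;  h_41 = 45;  h_42 = 88;  h_43 = 8
  h_44 = 20;  h_45 = 28;  h_46 = 9;  h_47 = 92;  h_48 = 28;  h_49 = 0
  h_50 = 45;  h_51 = 41;  h_52 = 32;  h_53 = 34;  h_54 = 55;  h_55 = 27
  h_56 = 25;  h_57 = 45;  h_58 = 50;  h_59 = 79;  h_60 = 21;  h_61 = 23
  h_62 = 38;  h_63 = 11;  h_64 = 50;  h_65 = 59;  h_66 = 89;  h_67 = 95
  h_68 = 66;  h_69 = 62;  h_70 = 38;  h_71 = 91;  h_72 = 69;  h_73 = 62
  h_74 = 74;  h_75 = 85;  h_76 = 17;  h_77 = 31;  h_78 = 21;  h_79 = 29
  h_80 = 37;  h_81 = 67;  h_82 = 61;  h_83 = 34;  h_84 = 15;  h_85 = 66
  h_86 = 72;  h_87 = 4;  h_88 = 55;  h_89 = 55;  h_90 = 85;  h_91 = 80
  h_92 = 69;  h_93 = 27;  h_94 = 96;  h_95 = 17;  h_96 = 66;  h_97 = 96
  h_98 = 0;  h_99 = 85;  h_100 = 2;  h_101 = 82;  h_102 = 75;  h_103 = 50
  h_104 = 51;  h_105 = 58;  h_106 = 85;  h_107 = 19;  h_108 = 63;  h_109 = 72
  h_110 = 65;  h_111 = 61;  h_112 = 10;  h_113 = 19;  h_114 = 36;  h_115 = 28
  h_116 = 7;  h_117 = 60;  h_118 = 74;  h_119 = 61;  h_120 = 21;  h_121 = 1
  h_122 = 74;  h_123 = 32;  h_124 = 42;  h_125 = 86;  h_126 = 37;  h_127 = 72
  h_128 = 44;  h_129 = 16;  h_130 = 8;  h_131 = 29;  h_132 = 75;  h_133 = 93
  h_134 = 60;  h_135 = 39;  h_136 = 83;  h_137 = 50;  h_138 = 50;  h_139 = 42
  h_140 = 11;  h_141 = 1;  h_142 = 51;  h_143 = 52;  h_144 = 86;  h_145 = 60
  h_146 = 52;  h_147 = 0;  h_148 = 42;  h_149 = 90;  h_150 = 4;  h_151 = 77
  h_152 = 19;  h_153 = 64;  h_154 = 88;  h_155 = 42;  h_156 = 79;  h_157 = 22
  h_158 = 39;  h_159 = 15;  h_160 = 29;  h_161 = 62;  h_162 = 79;  h_163 = 68
  h_164 = 96;  h_165 = 24;  h_166 = 81;  h_167 = 32;  h_168 = 29;  h_169 = 72
  h_170 = 45;  h_171 = 32;  h_172 = 82;  h_173 = 47;  h_174 = 87;  h_175 = 16
  h_176 = 39;  h_177 = 40;  h_178 = 41;  h_179 = 69;  h_180 = 44;  h_181 = 77
  h_182 = 14;  h_183 = 81;  h_184 = 9;  h_185 = 49;  h_186 = 19;  h_187 = 19
  h_188 = 47;  h_189 = 10;  h_190 = 45;  h_191 = 64;  h_192 = 12;  h_193 = 87
  h_194 = 81;  h_195 = 12;  h_196 = 0;  h_197 = 47;  h_198 = 73;  h_199 = 83
  h_200 = 70;  h_201 = 79;  h_202 = 67;  h_203 = 80;  h_204 = 47;  h_205 = 63
  h_206 = 20;  h_207 = 9;  h_208 = 93;  h_209 = 44;  h_210 = 74;  h_211 = 63
  h_212 = 53;  h_213 = 52;  h_214 = 13;  h_215 = 56;  h_216 = 82;  h_217 = 44
  h_218 = 39;  h_219 = 85;  h_220 = 82;  h_221 = 4;  h_222 = 78;  h_223 = 35
  h_224 = 41;  h_225 = 9;  h_226 = 54;  h_227 = 2;  h_228 = 1;  h_229 = 40
  h_230 = 70;  h_231 = 48;  h_232 = 56;  h_233 = 17;  h_234 = 71;  h_235 = 79
  h_236 = 79;  h_237 = 78;  h_238 = 62;  h_239 = 85;  h_240 = 67;  h_241 = 55
  h_242 = 35;  h_243 = 56;  h_244 = 55;  h_245 = 0;  h_246 = 78;  h_247 = 84
  h_248 = 49;  h_249 = 46;  h_250 = 63;  h_251 = 8;  h_252 = 11;  h_253 = 78
  h_254 = 22;  h_255 = 27;  h_256 = 17;  h_257 = 14;  h_258 = 40;  h_259 = 32
  h_260 = 22;  h_261 = 57;  h_262 = 12;  h_263 = 3;  h_264 = 95;  h_265 = 4
  h_266 = 40;  h_267 = 9;  h_268 = 42;  h_269 = 4;  h_270 = 83;  h_271 = 18
  h_272 = 23;  h_273 = 2;  h_274 = 17
h_275 = 16·17 + 12·2 = 5
h_276 = 16·5 + 12·17 = 90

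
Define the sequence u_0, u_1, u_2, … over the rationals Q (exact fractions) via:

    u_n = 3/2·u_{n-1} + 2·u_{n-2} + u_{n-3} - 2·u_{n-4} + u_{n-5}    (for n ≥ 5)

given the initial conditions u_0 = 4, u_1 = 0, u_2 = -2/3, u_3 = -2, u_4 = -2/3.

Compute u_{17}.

u_5 = 3/2·-2/3 + 2·-2 + 1·-2/3 + -2·0 + 1·4 = -5/3
u_6 = 3/2·-5/3 + 2·-2/3 + 1·-2 + -2·-2/3 + 1·0 = -9/2
u_7 = 3/2·-9/2 + 2·-5/3 + 1·-2/3 + -2·-2 + 1·-2/3 = -89/12
u_8 = 3/2·-89/12 + 2·-9/2 + 1·-5/3 + -2·-2/3 + 1·-2 = -539/24
u_9 = 3/2·-539/24 + 2·-89/12 + 1·-9/2 + -2·-5/3 + 1·-2/3 = -2417/48
u_10 = 3/2·-2417/48 + 2·-539/24 + 1·-89/12 + -2·-9/2 + 1·-5/3 = -3857/32
u_11 = 3/2·-3857/32 + 2·-2417/48 + 1·-539/24 + -2·-89/12 + 1·-9/2 = -56377/192
u_12 = 3/2·-56377/192 + 2·-3857/32 + 1·-2417/48 + -2·-539/24 + 1·-89/12 = -266635/384
u_13 = 3/2·-266635/384 + 2·-56377/192 + 1·-3857/32 + -2·-2417/48 + 1·-539/24 = -1283393/768
u_14 = 3/2·-1283393/768 + 2·-266635/384 + 1·-56377/192 + -2·-3857/32 + 1·-2417/48 = -6141347/1536
u_15 = 3/2·-6141347/1536 + 2·-1283393/768 + 1·-266635/384 + -2·-56377/192 + 1·-3857/32 = -29390473/3072
u_16 = 3/2·-29390473/3072 + 2·-6141347/1536 + 1·-1283393/768 + -2·-266635/384 + 1·-56377/192 = -140841083/6144
u_17 = 3/2·-140841083/6144 + 2·-29390473/3072 + 1·-6141347/1536 + -2·-1283393/768 + 1·-266635/384 = -674241553/12288

-674241553/12288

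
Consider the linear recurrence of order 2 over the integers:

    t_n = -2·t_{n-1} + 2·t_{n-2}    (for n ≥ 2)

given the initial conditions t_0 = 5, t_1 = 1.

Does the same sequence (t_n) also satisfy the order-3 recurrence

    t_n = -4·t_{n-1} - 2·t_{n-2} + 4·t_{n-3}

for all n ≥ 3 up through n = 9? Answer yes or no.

yes

Terms t_0..t_9: 5, 1, 8, -14, 44, -116, 320, -872, 2384, -6512
n=3: candidate gives -14, actual t_3 = -14 ✓
n=4: candidate gives 44, actual t_4 = 44 ✓
n=5: candidate gives -116, actual t_5 = -116 ✓
n=6: candidate gives 320, actual t_6 = 320 ✓
n=7: candidate gives -872, actual t_7 = -872 ✓
n=8: candidate gives 2384, actual t_8 = 2384 ✓
n=9: candidate gives -6512, actual t_9 = -6512 ✓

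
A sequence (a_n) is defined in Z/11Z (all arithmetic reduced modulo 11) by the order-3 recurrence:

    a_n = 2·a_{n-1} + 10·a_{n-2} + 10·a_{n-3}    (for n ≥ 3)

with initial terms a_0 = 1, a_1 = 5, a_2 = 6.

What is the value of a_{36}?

a_3 = 2·6 + 10·5 + 10·1 = 6
a_4 = 2·6 + 10·6 + 10·5 = 1
a_5 = 2·1 + 10·6 + 10·6 = 1
a_6 = 2·1 + 10·1 + 10·6 = 6
a_7 = 2·6 + 10·1 + 10·1 = 10
a_8 = 2·10 + 10·6 + 10·1 = 2
a_9 = 2·2 + 10·10 + 10·6 = 10
a_10 = 2·10 + 10·2 + 10·10 = 8
a_11 = 2·8 + 10·10 + 10·2 = 4
a_12 = 2·4 + 10·8 + 10·10 = 1
a_13 = 2·1 + 10·4 + 10·8 = 1
a_14 = 2·1 + 10·1 + 10·4 = 8
a_15 = 2·8 + 10·1 + 10·1 = 3
a_16 = 2·3 + 10·8 + 10·1 = 8
a_17 = 2·8 + 10·3 + 10·8 = 5
a_18 = 2·5 + 10·8 + 10·3 = 10
a_19 = 2·10 + 10·5 + 10·8 = 7
a_20 = 2·7 + 10·10 + 10·5 = 10
a_21 = 2·10 + 10·7 + 10·10 = 3
a_22 = 2·3 + 10·10 + 10·7 = 0
a_23 = 2·0 + 10·3 + 10·10 = 9
a_24 = 2·9 + 10·0 + 10·3 = 4
a_25 = 2·4 + 10·9 + 10·0 = 10
a_26 = 2·10 + 10·4 + 10·9 = 7
a_27 = 2·7 + 10·10 + 10·4 = 0
a_28 = 2·0 + 10·7 + 10·10 = 5
a_29 = 2·5 + 10·0 + 10·7 = 3
a_30 = 2·3 + 10·5 + 10·0 = 1
a_31 = 2·1 + 10·3 + 10·5 = 5
a_32 = 2·5 + 10·1 + 10·3 = 6
a_33 = 2·6 + 10·5 + 10·1 = 6
a_34 = 2·6 + 10·6 + 10·5 = 1
a_35 = 2·1 + 10·6 + 10·6 = 1
a_36 = 2·1 + 10·1 + 10·6 = 6

6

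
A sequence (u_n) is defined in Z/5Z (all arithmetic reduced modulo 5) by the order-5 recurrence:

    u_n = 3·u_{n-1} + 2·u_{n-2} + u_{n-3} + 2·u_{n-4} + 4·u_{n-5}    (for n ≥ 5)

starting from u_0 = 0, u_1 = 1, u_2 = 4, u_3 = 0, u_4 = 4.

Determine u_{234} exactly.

3

u_5 = 3·4 + 2·0 + 1·4 + 2·1 + 4·0 = 3
u_6 = 3·3 + 2·4 + 1·0 + 2·4 + 4·1 = 4
u_7 = 3·4 + 2·3 + 1·4 + 2·0 + 4·4 = 3
u_8 = 3·3 + 2·4 + 1·3 + 2·4 + 4·0 = 3
u_9 = 3·3 + 2·3 + 1·4 + 2·3 + 4·4 = 1
u_10 = 3·1 + 2·3 + 1·3 + 2·4 + 4·3 = 2
Continuing the recurrence:
  u_11 = 3;  u_12 = 2;  u_13 = 3;  u_14 = 4;  u_15 = 4;  u_16 = 4
  u_17 = 3;  u_18 = 1;  u_19 = 2;  u_20 = 0;  u_21 = 2;  u_22 = 2
  u_23 = 3;  u_24 = 3;  u_25 = 1;  u_26 = 4;  u_27 = 1;  u_28 = 0
  u_29 = 0;  u_30 = 3;  u_31 = 2;  u_32 = 1;  u_33 = 0;  u_34 = 0
  u_35 = 2;  u_36 = 1;  u_37 = 1;  u_38 = 2;  u_39 = 3;  u_40 = 4
  u_41 = 1;  u_42 = 2;  u_43 = 1;  u_44 = 3;  u_45 = 1;  u_46 = 3
  u_47 = 4;  u_48 = 4;  u_49 = 2;  u_50 = 3;  u_51 = 2;  u_52 = 3
  u_53 = 1;  u_54 = 0;  u_55 = 1;  u_56 = 3;  u_57 = 0;  u_58 = 1
  u_59 = 3;  u_60 = 1;  u_61 = 2;  u_62 = 3;  u_63 = 4;  u_64 = 4
  u_65 = 1;  u_66 = 4;  u_67 = 3;  u_68 = 2;  u_69 = 4;  u_70 = 1
  u_71 = 0;  u_72 = 2;  u_73 = 3;  u_74 = 1;  u_75 = 0;  u_76 = 4
  u_77 = 2;  u_78 = 3;  u_79 = 1;  u_80 = 4;  u_81 = 2;  u_82 = 4
  u_83 = 4;  u_84 = 4;  u_85 = 4;  u_86 = 0;  u_87 = 1;  u_88 = 1
  u_89 = 4;  u_90 = 1;  u_91 = 4;  u_92 = 4;  u_93 = 3;  u_94 = 4
  u_95 = 4;  u_96 = 2;  u_97 = 0;  u_98 = 3;  u_99 = 0;  u_100 = 1
  u_101 = 4;  u_102 = 0;  u_103 = 1;  u_104 = 4;  u_105 = 1;  u_106 = 3
  u_107 = 2;  u_108 = 0;  u_109 = 0;  u_110 = 2;  u_111 = 2;  u_112 = 3
  u_113 = 0;  u_114 = 2;  u_115 = 1;  u_116 = 1;  u_117 = 4;  u_118 = 4
  u_119 = 1;  u_120 = 1;  u_121 = 1;  u_122 = 0;  u_123 = 1;  u_124 = 0
  u_125 = 3;  u_126 = 4;  u_127 = 0;  u_128 = 0;  u_129 = 0;  u_130 = 0
  u_131 = 1;  u_132 = 3;  u_133 = 1;  u_134 = 0;  u_135 = 2;  u_136 = 2
  u_137 = 4;  u_138 = 2;  u_139 = 0;  u_140 = 0;  u_141 = 3;  u_142 = 4
  u_143 = 1;  u_144 = 4;  u_145 = 4;  u_146 = 1;  u_147 = 3;  u_148 = 2
  u_149 = 2;  u_150 = 1;  u_151 = 4;  u_152 = 2;  u_153 = 2;  u_154 = 4
  u_155 = 0;  u_156 = 0;  u_157 = 1;  u_158 = 4;  u_159 = 0;  u_160 = 4
  u_161 = 3;  u_162 = 4;  u_163 = 3;  u_164 = 3;  u_165 = 1;  u_166 = 2
  u_167 = 3;  u_168 = 2;  u_169 = 3;  u_170 = 4;  u_171 = 4;  u_172 = 4
  u_173 = 3;  u_174 = 1;  u_175 = 2;  u_176 = 0;  u_177 = 2;  u_178 = 2
  u_179 = 3;  u_180 = 3;  u_181 = 1;  u_182 = 4;  u_183 = 1;  u_184 = 0
  u_185 = 0;  u_186 = 3;  u_187 = 2;  u_188 = 1;  u_189 = 0;  u_190 = 0
  u_191 = 2;  u_192 = 1;  u_193 = 1;  u_194 = 2;  u_195 = 3;  u_196 = 4
  u_197 = 1;  u_198 = 2;  u_199 = 1;  u_200 = 3;  u_201 = 1;  u_202 = 3
  u_203 = 4;  u_204 = 4;  u_205 = 2;  u_206 = 3;  u_207 = 2;  u_208 = 3
  u_209 = 1;  u_210 = 0;  u_211 = 1;  u_212 = 3;  u_213 = 0;  u_214 = 1
  u_215 = 3;  u_216 = 1;  u_217 = 2;  u_218 = 3;  u_219 = 4;  u_220 = 4
  u_221 = 1;  u_222 = 4;  u_223 = 3;  u_224 = 2;  u_225 = 4;  u_226 = 1
  u_227 = 0;  u_228 = 2;  u_229 = 3;  u_230 = 1;  u_231 = 0;  u_232 = 4
u_233 = 3·4 + 2·0 + 1·1 + 2·3 + 4·2 = 2
u_234 = 3·2 + 2·4 + 1·0 + 2·1 + 4·3 = 3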